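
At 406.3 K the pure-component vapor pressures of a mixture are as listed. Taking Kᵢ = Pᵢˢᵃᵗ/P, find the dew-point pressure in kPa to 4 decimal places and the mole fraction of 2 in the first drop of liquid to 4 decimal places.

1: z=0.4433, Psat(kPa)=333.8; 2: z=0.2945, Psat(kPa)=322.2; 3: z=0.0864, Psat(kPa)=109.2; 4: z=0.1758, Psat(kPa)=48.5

At the dew point ψ → 1, so Σzᵢ/Kᵢ = 1 with Kᵢ = Pᵢˢᵃᵗ/P ⇒ 1/P = Σzᵢ/Pᵢˢᵃᵗ.
1/P = 0.4433/333.8 + 0.2945/322.2 + 0.0864/109.2 + 0.1758/48.5 = 0.0066580 ⇒ P = 150.1948 kPa
xᵢ = zᵢP/Pᵢˢᵃᵗ ⇒ x_2 = 0.2945·150.1948/322.2 = 0.1373

Pdew = 150.1948 kPa, x_2 = 0.1373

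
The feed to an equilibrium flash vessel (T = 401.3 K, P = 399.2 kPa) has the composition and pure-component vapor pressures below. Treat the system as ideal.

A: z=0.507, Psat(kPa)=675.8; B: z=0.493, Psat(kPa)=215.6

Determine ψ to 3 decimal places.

ψ = 0.391

Raoult's law: Kᵢ = Pᵢˢᵃᵗ/P = Pᵢˢᵃᵗ/399.2.
  K_A = 675.8/399.2 = 1.69289, K_B = 215.6/399.2 = 0.54008
Let ψ = V/F and solve Σ zᵢ(Kᵢ−1)/(1+ψ(Kᵢ−1)) = 0.
Feasibility: ΣzᵢKᵢ = 1.125, Σzᵢ/Kᵢ = 1.212 — both > 1, two phases present.
Iterate (Newton) starting at ψ = 0.5:
  ψ = 0.500: g = -0.0335, g' = -0.310 → ψ = 0.392
  ψ = 0.392: g = -0.0003, g' = -0.306 → ψ = 0.391
Converged at ψ = 0.391.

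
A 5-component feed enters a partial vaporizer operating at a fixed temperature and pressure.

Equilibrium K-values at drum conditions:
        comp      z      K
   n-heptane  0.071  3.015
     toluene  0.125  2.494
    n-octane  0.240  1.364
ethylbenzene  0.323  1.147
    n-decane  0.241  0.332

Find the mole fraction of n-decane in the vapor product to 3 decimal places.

Iterate (Newton) starting at β = 0.46:
  β = 0.460: g = 0.0718, g' = -0.429 → β = 0.627
  β = 0.627: g = -0.0029, g' = -0.476 → β = 0.621
Converged at β = 0.621.
Compositions from xᵢ = zᵢ/(1+β(Kᵢ−1)), yᵢ = Kᵢxᵢ:
  n-heptane: x = 0.032, y = 0.095
  toluene: x = 0.065, y = 0.162
  n-octane: x = 0.196, y = 0.267
  ethylbenzene: x = 0.296, y = 0.339
  n-decane: x = 0.412, y = 0.137

y_n-decane = 0.137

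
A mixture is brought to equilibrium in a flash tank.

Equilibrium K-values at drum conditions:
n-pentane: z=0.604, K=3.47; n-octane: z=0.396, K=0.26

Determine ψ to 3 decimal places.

Newton iteration, ψ⁰ = 0.5:
  ψ = 0.500: g = 0.2024, g' = -1.284 → ψ = 0.658
  ψ = 0.658: g = -0.0023, g' = -1.358 → ψ = 0.656
Converged at ψ = 0.656.

ψ = 0.656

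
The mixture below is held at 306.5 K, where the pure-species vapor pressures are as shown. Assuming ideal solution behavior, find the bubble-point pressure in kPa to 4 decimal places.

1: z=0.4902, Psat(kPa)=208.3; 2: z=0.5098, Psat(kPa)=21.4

Pbub = 113.0184 kPa

At the bubble point ψ → 0, so ΣzᵢKᵢ = 1 with Kᵢ = Pᵢˢᵃᵗ/P ⇒ P = ΣzᵢPᵢˢᵃᵗ.
P = 0.4902·208.3 + 0.5098·21.4 = 113.0184 kPa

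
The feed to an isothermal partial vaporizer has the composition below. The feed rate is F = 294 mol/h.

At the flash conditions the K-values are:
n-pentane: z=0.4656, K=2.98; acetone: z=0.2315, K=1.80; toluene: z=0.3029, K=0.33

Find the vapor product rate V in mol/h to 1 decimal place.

V = 244.9 mol/h

Let ψ = V/F and solve Σ zᵢ(Kᵢ−1)/(1+ψ(Kᵢ−1)) = 0.
Check two-phase: ΣzᵢKᵢ = 1.9041 > 1 and Σzᵢ/Kᵢ = 1.2027 > 1, so g(0) = 0.9041 > 0 and g(1) = -0.2027 < 0.
Iterate (Newton) starting at ψ = 0.51:
  ψ = 0.5100: g = 0.28195, g' = -0.8404 → ψ = 0.8455
  ψ = 0.8455: g = -0.01290, g' = -1.0315 → ψ = 0.8330
  ψ = 0.8330: g = -0.00014, g' = -1.0097 → ψ = 0.8328
Converged at ψ = 0.8328.
Then V = ψ·F = 0.8328·294 = 244.9 mol/h and L = F − V = 49.1 mol/h.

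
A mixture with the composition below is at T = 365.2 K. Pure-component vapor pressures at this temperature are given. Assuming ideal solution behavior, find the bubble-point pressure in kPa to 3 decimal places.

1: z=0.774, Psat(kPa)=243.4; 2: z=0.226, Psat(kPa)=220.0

At the bubble point ψ → 0, so ΣzᵢKᵢ = 1 with Kᵢ = Pᵢˢᵃᵗ/P ⇒ P = ΣzᵢPᵢˢᵃᵗ.
P = 0.774·243.4 + 0.226·220.0 = 238.112 kPa

Pbub = 238.112 kPa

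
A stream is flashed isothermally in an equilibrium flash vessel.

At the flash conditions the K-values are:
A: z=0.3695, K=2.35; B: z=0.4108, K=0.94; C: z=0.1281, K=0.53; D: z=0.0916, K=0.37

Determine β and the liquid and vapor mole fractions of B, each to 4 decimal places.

β = 0.8029, x_B = 0.4316, y_B = 0.4057

Let β = V/F and solve Σ zᵢ(Kᵢ−1)/(1+β(Kᵢ−1)) = 0.
Check two-phase: ΣzᵢKᵢ = 1.3563 > 1 and Σzᵢ/Kᵢ = 1.0835 > 1, so g(0) = 0.3563 > 0 and g(1) = -0.0835 < 0.
Newton–Raphson from β = 0.42:
  β = 0.4200: g = 0.13956, g' = -0.3870 → β = 0.7807
  β = 0.7807: g = 0.00835, g' = -0.3726 → β = 0.8031
  β = 0.8031: g = -0.00007, g' = -0.3786 → β = 0.8029
Converged at β = 0.8029.
Compositions from xᵢ = zᵢ/(1+β(Kᵢ−1)), yᵢ = Kᵢxᵢ:
  A: x = 0.1773, y = 0.4167
  B: x = 0.4316, y = 0.4057
  C: x = 0.2057, y = 0.1090
  D: x = 0.1854, y = 0.0686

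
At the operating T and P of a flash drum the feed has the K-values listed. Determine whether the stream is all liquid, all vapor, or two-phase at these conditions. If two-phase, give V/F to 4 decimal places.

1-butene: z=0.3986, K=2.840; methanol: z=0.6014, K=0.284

ΣzᵢKᵢ = 1.3028; Σzᵢ/Kᵢ = 2.2580.
Both exceed 1, so a two-phase solution exists.
Material balance + equilibrium reduce to Σ zᵢ(Kᵢ−1)/(1+ψ(Kᵢ−1)) = 0.
Binary case is linear: z₁(K₁−1)(1+ψ(K₂−1)) + z₂(K₂−1)(1+ψ(K₁−1)) = 0
⇒ ψ = [z₁(K₁−1)+z₂(K₂−1)] / [−(K₁−1)(K₂−1)] = 0.30282/1.31744 = 0.2299

two-phase, V/F = 0.2299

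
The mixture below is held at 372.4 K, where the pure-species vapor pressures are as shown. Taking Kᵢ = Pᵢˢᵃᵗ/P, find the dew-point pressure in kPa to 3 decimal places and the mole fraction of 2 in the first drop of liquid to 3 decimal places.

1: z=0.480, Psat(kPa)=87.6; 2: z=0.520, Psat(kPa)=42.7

At the dew point ψ → 1, so Σzᵢ/Kᵢ = 1 with Kᵢ = Pᵢˢᵃᵗ/P ⇒ 1/P = Σzᵢ/Pᵢˢᵃᵗ.
1/P = 0.480/87.6 + 0.520/42.7 = 0.017657 ⇒ P = 56.633 kPa
xᵢ = zᵢP/Pᵢˢᵃᵗ ⇒ x_2 = 0.520·56.633/42.7 = 0.690

Pdew = 56.633 kPa, x_2 = 0.690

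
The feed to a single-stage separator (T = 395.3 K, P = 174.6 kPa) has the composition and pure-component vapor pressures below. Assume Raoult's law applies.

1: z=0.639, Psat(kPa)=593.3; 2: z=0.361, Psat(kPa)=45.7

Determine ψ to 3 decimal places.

Raoult's law: Kᵢ = Pᵢˢᵃᵗ/P = Pᵢˢᵃᵗ/174.6.
  K_1 = 593.3/174.6 = 3.39805, K_2 = 45.7/174.6 = 0.26174
Material balance + equilibrium reduce to Σ zᵢ(Kᵢ−1)/(1+ψ(Kᵢ−1)) = 0.
Feasibility: ΣzᵢKᵢ = 2.266, Σzᵢ/Kᵢ = 1.567 — both > 1, two phases present.
Binary case is linear: z₁(K₁−1)(1+ψ(K₂−1)) + z₂(K₂−1)(1+ψ(K₁−1)) = 0
⇒ ψ = [z₁(K₁−1)+z₂(K₂−1)] / [−(K₁−1)(K₂−1)] = 1.2658/1.7704 = 0.715

ψ = 0.715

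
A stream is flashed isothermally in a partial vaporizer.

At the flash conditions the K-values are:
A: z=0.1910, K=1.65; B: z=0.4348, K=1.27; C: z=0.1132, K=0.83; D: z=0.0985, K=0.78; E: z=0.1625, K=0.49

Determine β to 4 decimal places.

β = 0.7437

Rachford–Rice: g(β) = Σ zᵢ(Kᵢ−1)/(1+β(Kᵢ−1)) = 0.
Check two-phase: ΣzᵢKᵢ = 1.1178 > 1 and Σzᵢ/Kᵢ = 1.0524 > 1, so g(0) = 0.1178 > 0 and g(1) = -0.0524 < 0.
Newton iteration, β⁰ = 0.5:
  β = 0.5000: g = 0.04051, g' = -0.1566 → β = 0.7586
  β = 0.7586: g = -0.00269, g' = -0.1817 → β = 0.7438
  β = 0.7438: g = -0.00002, g' = -0.1795 → β = 0.7437
Converged at β = 0.7437.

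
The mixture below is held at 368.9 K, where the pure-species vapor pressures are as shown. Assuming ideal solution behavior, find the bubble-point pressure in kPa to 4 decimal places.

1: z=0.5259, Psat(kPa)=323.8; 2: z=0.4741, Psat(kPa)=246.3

Pbub = 287.0573 kPa

At the bubble point ψ → 0, so ΣzᵢKᵢ = 1 with Kᵢ = Pᵢˢᵃᵗ/P ⇒ P = ΣzᵢPᵢˢᵃᵗ.
P = 0.5259·323.8 + 0.4741·246.3 = 287.0573 kPa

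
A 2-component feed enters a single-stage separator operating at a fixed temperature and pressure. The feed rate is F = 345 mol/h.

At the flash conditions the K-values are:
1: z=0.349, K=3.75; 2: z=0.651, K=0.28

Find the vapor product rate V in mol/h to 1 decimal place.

Rachford–Rice: g(β) = Σ zᵢ(Kᵢ−1)/(1+β(Kᵢ−1)) = 0.
Feasibility: ΣzᵢKᵢ = 1.491, Σzᵢ/Kᵢ = 2.418 — both > 1, two phases present.
Newton iteration, β⁰ = 0.5:
  β = 0.500: g = -0.3283, g' = -1.292 → β = 0.246
  β = 0.246: g = 0.0030, g' = -1.438 → β = 0.248
Converged at β = 0.248.
Then V = β·F = 0.2480·345 = 85.6 mol/h and L = F − V = 259.4 mol/h.

V = 85.6 mol/h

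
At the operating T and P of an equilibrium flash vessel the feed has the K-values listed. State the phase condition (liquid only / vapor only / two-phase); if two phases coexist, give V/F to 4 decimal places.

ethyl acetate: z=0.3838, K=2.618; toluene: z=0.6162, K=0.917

vapor only

ΣzᵢKᵢ = 1.5698; Σzᵢ/Kᵢ = 0.8186.
Since Σzᵢ/Kᵢ < 1 the mixture is above its dew point — single vapor phase.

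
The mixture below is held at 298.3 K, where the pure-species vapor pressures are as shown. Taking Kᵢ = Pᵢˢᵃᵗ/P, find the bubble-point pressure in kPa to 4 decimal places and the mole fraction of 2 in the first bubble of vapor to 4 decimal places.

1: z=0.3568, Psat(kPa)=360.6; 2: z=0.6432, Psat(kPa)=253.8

Pbub = 291.9062 kPa, y_2 = 0.5592

At the bubble point ψ → 0, so ΣzᵢKᵢ = 1 with Kᵢ = Pᵢˢᵃᵗ/P ⇒ P = ΣzᵢPᵢˢᵃᵗ.
P = 0.3568·360.6 + 0.6432·253.8 = 291.9062 kPa
yᵢ = zᵢPᵢˢᵃᵗ/P ⇒ y_2 = 0.6432·253.8/291.9062 = 0.5592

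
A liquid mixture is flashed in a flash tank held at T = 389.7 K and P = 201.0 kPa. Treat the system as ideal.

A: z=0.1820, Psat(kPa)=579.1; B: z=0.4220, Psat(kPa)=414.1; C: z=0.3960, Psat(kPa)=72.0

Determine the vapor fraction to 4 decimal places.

Raoult's law: Kᵢ = Pᵢˢᵃᵗ/P = Pᵢˢᵃᵗ/201.0.
  K_A = 579.1/201.0 = 2.881095, K_B = 414.1/201.0 = 2.060199, K_C = 72.0/201.0 = 0.358209
Rachford–Rice: g(ψ) = Σ zᵢ(Kᵢ−1)/(1+ψ(Kᵢ−1)) = 0.
Check two-phase: ΣzᵢKᵢ = 1.5356 > 1 and Σzᵢ/Kᵢ = 1.3735 > 1, so g(0) = 0.5356 > 0 and g(1) = -0.3735 < 0.
Newton–Raphson from ψ = 0.37:
  ψ = 0.3700: g = 0.18992, g' = -0.7491 → ψ = 0.6235
  ψ = 0.6235: g = 0.00321, g' = -0.7617 → ψ = 0.6277
Converged at ψ = 0.6277.

ψ = 0.6277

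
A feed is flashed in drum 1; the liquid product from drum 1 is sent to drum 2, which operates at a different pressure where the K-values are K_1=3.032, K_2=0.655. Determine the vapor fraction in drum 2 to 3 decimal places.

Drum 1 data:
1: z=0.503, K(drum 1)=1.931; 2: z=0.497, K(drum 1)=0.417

Drum 1:
Let ψ₁ = V/F and solve Σ zᵢ(Kᵢ−1)/(1+ψ₁(Kᵢ−1)) = 0.
g(0) = ΣzᵢKᵢ − 1 = 0.179 and g(1) = 1 − Σzᵢ/Kᵢ = -0.452, so a root lies in (0, 1).
Iterate (Newton) starting at ψ₁ = 0.64:
  ψ₁ = 0.640: g = -0.1688, g' = -0.601 → ψ₁ = 0.359
  ψ₁ = 0.359: g = -0.0156, g' = -0.515 → ψ₁ = 0.329
Converged at ψ₁ = 0.329.
Drum-1 compositions:
  1: x = 0.385, y = 0.744
  2: x = 0.615, y = 0.256
Drum-2 feed = drum-1 liquid: z₂ = (0.3851, 0.6149).
Drum 2:
Let ψ₂ = V/F and solve Σ zᵢ(Kᵢ−1)/(1+ψ₂(Kᵢ−1)) = 0.
Check two-phase: ΣzᵢKᵢ = 1.570 > 1 and Σzᵢ/Kᵢ = 1.066 > 1, so g(0) = 0.570 > 0 and g(1) = -0.066 < 0.
Newton–Raphson from ψ₂ = 0.5:
  ψ₂ = 0.500: g = 0.1318, g' = -0.498 → ψ₂ = 0.765
  ψ₂ = 0.765: g = 0.0183, g' = -0.379 → ψ₂ = 0.813
  ψ₂ = 0.813: g = 0.0003, g' = -0.367 → ψ₂ = 0.814
Converged at ψ₂ = 0.814.
  1: x = 0.145, y = 0.440
  2: x = 0.855, y = 0.560

V/F (drum 2) = 0.814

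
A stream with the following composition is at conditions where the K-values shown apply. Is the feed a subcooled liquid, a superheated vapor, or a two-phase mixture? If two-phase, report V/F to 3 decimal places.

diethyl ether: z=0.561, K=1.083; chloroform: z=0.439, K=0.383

subcooled liquid

ΣzᵢKᵢ = 0.776; Σzᵢ/Kᵢ = 1.664.
Since ΣzᵢKᵢ < 1 the mixture is below its bubble point — single liquid phase.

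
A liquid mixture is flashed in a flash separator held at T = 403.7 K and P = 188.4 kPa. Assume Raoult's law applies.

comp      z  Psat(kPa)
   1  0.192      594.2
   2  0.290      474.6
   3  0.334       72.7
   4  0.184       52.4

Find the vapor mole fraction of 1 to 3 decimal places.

y_1 = 0.311

Raoult's law: Kᵢ = Pᵢˢᵃᵗ/P = Pᵢˢᵃᵗ/188.4.
  K_1 = 594.2/188.4 = 3.15393, K_2 = 474.6/188.4 = 2.51911, K_3 = 72.7/188.4 = 0.38588, K_4 = 52.4/188.4 = 0.27813
Let ψ = V/F and solve Σ zᵢ(Kᵢ−1)/(1+ψ(Kᵢ−1)) = 0.
Check two-phase: ΣzᵢKᵢ = 1.516 > 1 and Σzᵢ/Kᵢ = 1.703 > 1, so g(0) = 0.516 > 0 and g(1) = -0.703 < 0.
Newton iteration, ψ⁰ = 0.4:
  ψ = 0.400: g = 0.0375, g' = -0.927 → ψ = 0.440
  ψ = 0.440: g = 0.0002, g' = -0.918 → ψ = 0.441
Converged at ψ = 0.441.
Compositions from xᵢ = zᵢ/(1+ψ(Kᵢ−1)), yᵢ = Kᵢxᵢ:
  1: x = 0.098, y = 0.311
  2: x = 0.174, y = 0.438
  3: x = 0.458, y = 0.177
  4: x = 0.270, y = 0.075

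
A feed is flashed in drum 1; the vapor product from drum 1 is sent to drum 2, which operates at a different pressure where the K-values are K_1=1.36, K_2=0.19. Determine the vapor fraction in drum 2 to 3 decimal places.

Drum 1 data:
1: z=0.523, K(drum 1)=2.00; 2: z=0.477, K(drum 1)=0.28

Drum 1:
Material balance + equilibrium reduce to Σ zᵢ(Kᵢ−1)/(1+ψ₁(Kᵢ−1)) = 0.
Check two-phase: ΣzᵢKᵢ = 1.180 > 1 and Σzᵢ/Kᵢ = 1.965 > 1, so g(0) = 0.180 > 0 and g(1) = -0.965 < 0.
Iterate (Newton) starting at ψ₁ = 0.35:
  ψ₁ = 0.350: g = -0.0717, g' = -0.729 → ψ₁ = 0.252
  ψ₁ = 0.252: g = -0.0015, g' = -0.703 → ψ₁ = 0.249
Converged at ψ₁ = 0.249.
Drum-1 compositions:
  1: x = 0.419, y = 0.837
  2: x = 0.581, y = 0.163
Drum-2 feed = drum-1 vapor: z₂ = (0.8372, 0.1628).
Drum 2:
Rachford–Rice: g(ψ₂) = Σ zᵢ(Kᵢ−1)/(1+ψ₂(Kᵢ−1)) = 0.
g(0) = ΣzᵢKᵢ − 1 = 0.170 and g(1) = 1 − Σzᵢ/Kᵢ = -0.472, so a root lies in (0, 1).
Binary case is linear: z₁(K₁−1)(1+ψ₂(K₂−1)) + z₂(K₂−1)(1+ψ₂(K₁−1)) = 0
⇒ ψ₂ = [z₁(K₁−1)+z₂(K₂−1)] / [−(K₁−1)(K₂−1)] = 0.1695/0.2916 = 0.581
  1: x = 0.692, y = 0.942
  2: x = 0.308, y = 0.058

V/F (drum 2) = 0.581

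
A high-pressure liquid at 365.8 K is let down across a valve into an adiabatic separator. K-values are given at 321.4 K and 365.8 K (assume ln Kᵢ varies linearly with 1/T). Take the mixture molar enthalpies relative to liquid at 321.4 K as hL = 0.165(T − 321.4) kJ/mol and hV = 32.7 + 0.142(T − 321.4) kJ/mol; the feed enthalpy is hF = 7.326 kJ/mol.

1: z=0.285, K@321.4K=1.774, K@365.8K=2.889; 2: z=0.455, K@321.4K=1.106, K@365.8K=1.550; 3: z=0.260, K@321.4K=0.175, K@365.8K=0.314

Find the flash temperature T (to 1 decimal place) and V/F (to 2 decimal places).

Adiabatic flash: solve Rachford–Rice at each trial T, then check hF = ψ·hV(T) + (1−ψ)·hL(T).
  T = 321.4 K: K = (1.774, 1.106, 0.175), RR gives ψ = 0.151, H_out = 4.934 kJ/mol
  T = 365.8 K: K = (2.889, 1.550, 0.314), RR gives ψ = 0.791, H_out = 32.394 kJ/mol
  T = 343.6 K: K = (2.300, 1.324, 0.239), RR gives ψ = 0.551, H_out = 21.400 kJ/mol
  T = 332.5 K: K = (2.029, 1.214, 0.206), RR gives ψ = 0.389, H_out = 14.462 kJ/mol
  T = 326.9 K: K = (1.898, 1.159, 0.190), RR gives ψ = 0.283, H_out = 10.123 kJ/mol
  T = 324.1 K: K = (1.834, 1.132, 0.182), RR gives ψ = 0.220, H_out = 7.623 kJ/mol
  T = 322.8 K: K = (1.805, 1.119, 0.179), RR gives ψ = 0.188, H_out = 6.366 kJ/mol
Linear interpolation between T = 322.8 (H_out = 6.366) and T = 324.1 (H_out = 7.623) on hF = 7.326 gives T ≈ 323.8 K, at which ψ = 0.21.

T = 323.8 K, V/F = 0.21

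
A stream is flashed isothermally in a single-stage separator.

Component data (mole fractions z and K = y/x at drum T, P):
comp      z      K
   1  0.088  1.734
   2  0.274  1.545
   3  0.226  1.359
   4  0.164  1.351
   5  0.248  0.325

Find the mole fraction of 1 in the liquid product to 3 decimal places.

Iterate (Newton) starting at β = 0.55:
  β = 0.550: g = 0.0107, g' = -0.393 → β = 0.577
Converged at β = 0.577.
Compositions from xᵢ = zᵢ/(1+β(Kᵢ−1)), yᵢ = Kᵢxᵢ:
  1: x = 0.062, y = 0.107
  2: x = 0.208, y = 0.322
  3: x = 0.187, y = 0.254
  4: x = 0.136, y = 0.184
  5: x = 0.406, y = 0.132

x_1 = 0.062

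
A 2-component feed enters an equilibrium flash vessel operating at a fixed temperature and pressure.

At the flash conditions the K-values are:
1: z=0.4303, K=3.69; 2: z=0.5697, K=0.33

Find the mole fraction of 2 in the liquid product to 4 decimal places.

Material balance + equilibrium reduce to Σ zᵢ(Kᵢ−1)/(1+β(Kᵢ−1)) = 0.
Feasibility: ΣzᵢKᵢ = 1.7758, Σzᵢ/Kᵢ = 1.8430 — both > 1, two phases present.
Binary case is linear: z₁(K₁−1)(1+β(K₂−1)) + z₂(K₂−1)(1+β(K₁−1)) = 0
⇒ β = [z₁(K₁−1)+z₂(K₂−1)] / [−(K₁−1)(K₂−1)] = 0.77581/1.80230 = 0.4305
Compositions from xᵢ = zᵢ/(1+β(Kᵢ−1)), yᵢ = Kᵢxᵢ:
  1: x = 0.1994, y = 0.7358
  2: x = 0.8006, y = 0.2642

x_2 = 0.8006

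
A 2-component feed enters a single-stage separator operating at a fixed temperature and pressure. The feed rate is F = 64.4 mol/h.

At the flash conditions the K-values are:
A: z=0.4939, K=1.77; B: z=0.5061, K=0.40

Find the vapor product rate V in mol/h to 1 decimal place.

V = 10.7 mol/h

Material balance + equilibrium reduce to Σ zᵢ(Kᵢ−1)/(1+V/F(Kᵢ−1)) = 0.
g(0) = ΣzᵢKᵢ − 1 = 0.0766 and g(1) = 1 − Σzᵢ/Kᵢ = -0.5443, so a root lies in (0, 1).
Newton iteration, V/F⁰ = 0.5:
  V/F = 0.5000: g = -0.15921, g' = -0.5245 → V/F = 0.1964
  V/F = 0.1964: g = -0.01390, g' = -0.4551 → V/F = 0.1659
Converged at V/F = 0.1659.
Then V = V/F·F = 0.1659·64.4 = 10.7 mol/h and L = F − V = 53.7 mol/h.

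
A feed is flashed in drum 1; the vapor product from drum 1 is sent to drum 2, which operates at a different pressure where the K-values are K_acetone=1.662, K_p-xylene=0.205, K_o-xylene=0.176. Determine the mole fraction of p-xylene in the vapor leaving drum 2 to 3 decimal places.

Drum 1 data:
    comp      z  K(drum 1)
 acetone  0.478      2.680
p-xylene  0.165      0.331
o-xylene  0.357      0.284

y_p-xylene (drum 2) = 0.031

Drum 1:
Newton iteration, ψ₁⁰ = 0.5:
  ψ₁ = 0.500: g = -0.1276, g' = -1.009 → ψ₁ = 0.374
  ψ₁ = 0.374: g = -0.0027, g' = -0.982 → ψ₁ = 0.371
Converged at ψ₁ = 0.371.
Drum-1 compositions:
  acetone: x = 0.295, y = 0.789
  p-xylene: x = 0.219, y = 0.073
  o-xylene: x = 0.486, y = 0.138
Drum-2 feed = drum-1 vapor: z₂ = (0.7893, 0.0726, 0.1380).
Drum 2:
Rachford–Rice: g(ψ₂) = Σ zᵢ(Kᵢ−1)/(1+ψ₂(Kᵢ−1)) = 0.
Check two-phase: ΣzᵢKᵢ = 1.351 > 1 and Σzᵢ/Kᵢ = 1.614 > 1, so g(0) = 0.351 > 0 and g(1) = -0.614 < 0.
Iterate (Newton) starting at ψ₂ = 0.61:
  ψ₂ = 0.610: g = 0.0314, g' = -0.727 → ψ₂ = 0.653
  ψ₂ = 0.653: g = -0.0016, g' = -0.807 → ψ₂ = 0.651
Converged at ψ₂ = 0.651.
  acetone: x = 0.552, y = 0.917
  p-xylene: x = 0.151, y = 0.031
  o-xylene: x = 0.298, y = 0.052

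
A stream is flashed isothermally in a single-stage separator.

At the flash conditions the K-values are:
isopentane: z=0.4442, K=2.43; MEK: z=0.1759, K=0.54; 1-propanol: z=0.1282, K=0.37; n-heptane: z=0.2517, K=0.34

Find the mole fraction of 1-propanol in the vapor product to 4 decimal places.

y_1-propanol = 0.0613

Rachford–Rice: g(ψ) = Σ zᵢ(Kᵢ−1)/(1+ψ(Kᵢ−1)) = 0.
Check two-phase: ΣzᵢKᵢ = 1.3074 > 1 and Σzᵢ/Kᵢ = 1.5953 > 1, so g(0) = 0.3074 > 0 and g(1) = -0.5953 < 0.
Iterate (Newton) starting at ψ = 0.38:
  ψ = 0.3800: g = -0.01441, g' = -0.7193 → ψ = 0.3600
Converged at ψ = 0.3600.
Compositions from xᵢ = zᵢ/(1+ψ(Kᵢ−1)), yᵢ = Kᵢxᵢ:
  isopentane: x = 0.2932, y = 0.7126
  MEK: x = 0.2108, y = 0.1138
  1-propanol: x = 0.1658, y = 0.0613
  n-heptane: x = 0.3301, y = 0.1122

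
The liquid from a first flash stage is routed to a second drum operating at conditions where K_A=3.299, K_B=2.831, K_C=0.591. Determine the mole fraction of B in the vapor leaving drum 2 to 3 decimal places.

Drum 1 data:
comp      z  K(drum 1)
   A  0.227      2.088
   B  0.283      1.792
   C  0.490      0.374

y_B (drum 2) = 0.288

Drum 1:
Newton iteration, ψ₁⁰ = 0.33:
  ψ₁ = 0.330: g = -0.0272, g' = -0.562 → ψ₁ = 0.282
  ψ₁ = 0.282: g = -0.0001, g' = -0.559 → ψ₁ = 0.281
Converged at ψ₁ = 0.281.
Drum-1 compositions:
  A: x = 0.174, y = 0.363
  B: x = 0.231, y = 0.415
  C: x = 0.595, y = 0.222
Drum-2 feed = drum-1 liquid: z₂ = (0.1738, 0.2314, 0.5948).
Drum 2:
Material balance + equilibrium reduce to Σ zᵢ(Kᵢ−1)/(1+ψ₂(Kᵢ−1)) = 0.
Check two-phase: ΣzᵢKᵢ = 1.580 > 1 and Σzᵢ/Kᵢ = 1.141 > 1, so g(0) = 0.580 > 0 and g(1) = -0.141 < 0.
Newton–Raphson from ψ₂ = 0.35:
  ψ₂ = 0.350: g = 0.1957, g' = -0.706 → ψ₂ = 0.627
  ψ₂ = 0.627: g = 0.0336, g' = -0.502 → ψ₂ = 0.694
  ψ₂ = 0.694: g = 0.0008, g' = -0.481 → ψ₂ = 0.696
Converged at ψ₂ = 0.696.
  A: x = 0.067, y = 0.221
  B: x = 0.102, y = 0.288
  C: x = 0.831, y = 0.491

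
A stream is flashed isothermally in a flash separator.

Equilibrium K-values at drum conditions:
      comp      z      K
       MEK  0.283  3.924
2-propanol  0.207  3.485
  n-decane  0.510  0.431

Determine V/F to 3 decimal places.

V/F = 0.674

Rachford–Rice: g(V/F) = Σ zᵢ(Kᵢ−1)/(1+V/F(Kᵢ−1)) = 0.
Feasibility: ΣzᵢKᵢ = 2.052, Σzᵢ/Kᵢ = 1.315 — both > 1, two phases present.
Iterate (Newton) starting at V/F = 0.55:
  V/F = 0.550: g = 0.1122, g' = -0.934 → V/F = 0.670
  V/F = 0.670: g = 0.0035, g' = -0.888 → V/F = 0.674
Converged at V/F = 0.674.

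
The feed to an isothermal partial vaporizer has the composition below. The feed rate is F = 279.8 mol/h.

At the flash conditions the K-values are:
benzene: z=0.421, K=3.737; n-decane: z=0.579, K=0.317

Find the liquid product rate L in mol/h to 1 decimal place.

L = 166.5 mol/h

Binary case is linear: z₁(K₁−1)(1+ψ(K₂−1)) + z₂(K₂−1)(1+ψ(K₁−1)) = 0
⇒ ψ = [z₁(K₁−1)+z₂(K₂−1)] / [−(K₁−1)(K₂−1)] = 0.7568/1.8694 = 0.405
Then V = ψ·F = 0.4049·279.8 = 113.3 mol/h and L = F − V = 166.5 mol/h.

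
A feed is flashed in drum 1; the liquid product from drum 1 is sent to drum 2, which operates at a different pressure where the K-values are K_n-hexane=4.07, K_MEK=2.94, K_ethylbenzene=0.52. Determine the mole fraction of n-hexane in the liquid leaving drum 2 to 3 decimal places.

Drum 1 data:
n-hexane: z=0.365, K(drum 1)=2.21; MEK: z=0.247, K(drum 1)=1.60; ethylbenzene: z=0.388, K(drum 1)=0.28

Drum 1:
Rachford–Rice: g(ψ₁) = Σ zᵢ(Kᵢ−1)/(1+ψ₁(Kᵢ−1)) = 0.
Feasibility: ΣzᵢKᵢ = 1.310, Σzᵢ/Kᵢ = 1.705 — both > 1, two phases present.
Iterate (Newton) starting at ψ₁ = 0.5:
  ψ₁ = 0.500: g = -0.0473, g' = -0.751 → ψ₁ = 0.437
  ψ₁ = 0.437: g = -0.0013, g' = -0.713 → ψ₁ = 0.435
Converged at ψ₁ = 0.435.
Drum-1 compositions:
  n-hexane: x = 0.239, y = 0.528
  MEK: x = 0.196, y = 0.313
  ethylbenzene: x = 0.565, y = 0.158
Drum-2 feed = drum-1 liquid: z₂ = (0.2391, 0.1959, 0.5650).
Drum 2:
Rachford–Rice: g(ψ₂) = Σ zᵢ(Kᵢ−1)/(1+ψ₂(Kᵢ−1)) = 0.
Check two-phase: ΣzᵢKᵢ = 1.843 > 1 and Σzᵢ/Kᵢ = 1.212 > 1, so g(0) = 0.843 > 0 and g(1) = -0.212 < 0.
Newton iteration, ψ₂⁰ = 0.52:
  ψ₂ = 0.520: g = 0.1104, g' = -0.748 → ψ₂ = 0.668
  ψ₂ = 0.668: g = 0.0071, g' = -0.664 → ψ₂ = 0.678
Converged at ψ₂ = 0.678.
  n-hexane: x = 0.078, y = 0.316
  MEK: x = 0.085, y = 0.249
  ethylbenzene: x = 0.838, y = 0.436

x_n-hexane (drum 2) = 0.078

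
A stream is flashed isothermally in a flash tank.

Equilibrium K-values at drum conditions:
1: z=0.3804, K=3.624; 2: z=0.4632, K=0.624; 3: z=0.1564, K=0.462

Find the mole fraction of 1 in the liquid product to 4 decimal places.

Let ψ = V/F and solve Σ zᵢ(Kᵢ−1)/(1+ψ(Kᵢ−1)) = 0.
Check two-phase: ΣzᵢKᵢ = 1.7399 > 1 and Σzᵢ/Kᵢ = 1.1858 > 1, so g(0) = 0.7399 > 0 and g(1) = -0.1858 < 0.
Newton iteration, ψ⁰ = 0.5:
  ψ = 0.5000: g = 0.10214, g' = -0.6740 → ψ = 0.6515
  ψ = 0.6515: g = 0.00815, g' = -0.5789 → ψ = 0.6656
  ψ = 0.6656: g = 0.00004, g' = -0.5736 → ψ = 0.6657
Converged at ψ = 0.6657.
Compositions from xᵢ = zᵢ/(1+ψ(Kᵢ−1)), yᵢ = Kᵢxᵢ:
  1: x = 0.1385, y = 0.5019
  2: x = 0.6178, y = 0.3855
  3: x = 0.2437, y = 0.1126

x_1 = 0.1385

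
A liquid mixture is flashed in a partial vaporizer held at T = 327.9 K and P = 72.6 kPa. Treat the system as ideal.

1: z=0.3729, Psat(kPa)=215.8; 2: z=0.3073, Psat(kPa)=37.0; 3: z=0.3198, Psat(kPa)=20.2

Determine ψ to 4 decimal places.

Raoult's law: Kᵢ = Pᵢˢᵃᵗ/P = Pᵢˢᵃᵗ/72.6.
  K_1 = 215.8/72.6 = 2.972452, K_2 = 37.0/72.6 = 0.509642, K_3 = 20.2/72.6 = 0.278237
Newton iteration, ψ⁰ = 0.5:
  ψ = 0.5000: g = -0.19047, g' = -0.9053 → ψ = 0.2896
  ψ = 0.2896: g = 0.00068, g' = -0.9543 → ψ = 0.2903
Converged at ψ = 0.2903.

ψ = 0.2903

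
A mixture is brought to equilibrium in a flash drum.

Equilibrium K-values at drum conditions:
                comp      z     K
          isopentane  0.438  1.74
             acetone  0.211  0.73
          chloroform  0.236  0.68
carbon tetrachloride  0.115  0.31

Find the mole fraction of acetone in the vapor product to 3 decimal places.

y_acetone = 0.171

Rachford–Rice: g(V/F) = Σ zᵢ(Kᵢ−1)/(1+V/F(Kᵢ−1)) = 0.
Feasibility: ΣzᵢKᵢ = 1.112, Σzᵢ/Kᵢ = 1.259 — both > 1, two phases present.
Iterate (Newton) starting at V/F = 0.5:
  V/F = 0.500: g = -0.0403, g' = -0.310 → V/F = 0.370
  V/F = 0.370: g = -0.0011, g' = -0.297 → V/F = 0.366
Converged at V/F = 0.366.
Compositions from xᵢ = zᵢ/(1+V/F(Kᵢ−1)), yᵢ = Kᵢxᵢ:
  isopentane: x = 0.345, y = 0.600
  acetone: x = 0.234, y = 0.171
  chloroform: x = 0.267, y = 0.182
  carbon tetrachloride: x = 0.154, y = 0.048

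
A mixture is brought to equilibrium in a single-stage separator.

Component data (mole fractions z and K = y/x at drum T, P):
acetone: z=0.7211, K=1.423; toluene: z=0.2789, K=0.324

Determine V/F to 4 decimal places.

V/F = 0.4074

Rachford–Rice: g(V/F) = Σ zᵢ(Kᵢ−1)/(1+V/F(Kᵢ−1)) = 0.
g(0) = ΣzᵢKᵢ − 1 = 0.1165 and g(1) = 1 − Σzᵢ/Kᵢ = -0.3675, so a root lies in (0, 1).
Newton iteration, V/F⁰ = 0.68:
  V/F = 0.6800: g = -0.11205, g' = -0.5144 → V/F = 0.4622
  V/F = 0.4622: g = -0.01906, g' = -0.3599 → V/F = 0.4092
  V/F = 0.4092: g = -0.00062, g' = -0.3373 → V/F = 0.4074
Converged at V/F = 0.4074.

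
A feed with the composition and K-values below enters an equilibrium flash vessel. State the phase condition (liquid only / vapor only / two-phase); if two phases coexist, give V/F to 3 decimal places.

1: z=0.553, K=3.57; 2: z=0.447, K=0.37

two-phase, V/F = 0.704

ΣzᵢKᵢ = 2.140; Σzᵢ/Kᵢ = 1.363.
Both exceed 1, so a two-phase solution exists.
Let ψ = V/F and solve Σ zᵢ(Kᵢ−1)/(1+ψ(Kᵢ−1)) = 0.
Binary case is linear: z₁(K₁−1)(1+ψ(K₂−1)) + z₂(K₂−1)(1+ψ(K₁−1)) = 0
⇒ ψ = [z₁(K₁−1)+z₂(K₂−1)] / [−(K₁−1)(K₂−1)] = 1.1396/1.6191 = 0.704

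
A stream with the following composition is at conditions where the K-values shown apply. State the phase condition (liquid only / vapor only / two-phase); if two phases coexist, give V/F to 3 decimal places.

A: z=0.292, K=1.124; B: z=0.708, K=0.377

ΣzᵢKᵢ = 0.595; Σzᵢ/Kᵢ = 2.138.
Since ΣzᵢKᵢ < 1 the mixture is below its bubble point — single liquid phase.

liquid only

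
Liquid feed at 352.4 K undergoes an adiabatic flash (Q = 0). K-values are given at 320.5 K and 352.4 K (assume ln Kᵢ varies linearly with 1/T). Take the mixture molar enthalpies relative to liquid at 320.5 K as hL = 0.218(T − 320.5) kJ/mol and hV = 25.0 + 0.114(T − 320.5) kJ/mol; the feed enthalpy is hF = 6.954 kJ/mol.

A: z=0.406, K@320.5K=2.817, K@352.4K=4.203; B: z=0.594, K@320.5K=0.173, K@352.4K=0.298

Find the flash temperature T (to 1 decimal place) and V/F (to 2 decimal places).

Adiabatic flash: solve Rachford–Rice at each trial T, then check hF = ψ·hV(T) + (1−ψ)·hL(T).
  T = 320.5 K: K = (2.817, 0.173), RR gives ψ = 0.164, H_out = 4.100 kJ/mol
  T = 352.4 K: K = (4.203, 0.298), RR gives ψ = 0.393, H_out = 15.473 kJ/mol
  T = 336.4 K: K = (3.472, 0.230), RR gives ψ = 0.287, H_out = 10.162 kJ/mol
  T = 328.4 K: K = (3.133, 0.200), RR gives ψ = 0.229, H_out = 7.258 kJ/mol
  T = 324.4 K: K = (2.971, 0.186), RR gives ψ = 0.197, H_out = 5.704 kJ/mol
  T = 326.4 K: K = (3.051, 0.193), RR gives ψ = 0.213, H_out = 6.491 kJ/mol
Linear interpolation between T = 326.4 (H_out = 6.491) and T = 328.4 (H_out = 7.258) on hF = 6.954 gives T ≈ 327.6 K, at which ψ = 0.22.

T = 327.6 K, V/F = 0.22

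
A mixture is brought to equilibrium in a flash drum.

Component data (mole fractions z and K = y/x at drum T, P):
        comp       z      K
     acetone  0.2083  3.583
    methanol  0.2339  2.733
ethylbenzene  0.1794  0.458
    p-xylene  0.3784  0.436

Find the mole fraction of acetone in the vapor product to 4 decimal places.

y_acetone = 0.3161

Let β = V/F and solve Σ zᵢ(Kᵢ−1)/(1+β(Kᵢ−1)) = 0.
Check two-phase: ΣzᵢKᵢ = 1.6327 > 1 and Σzᵢ/Kᵢ = 1.4033 > 1, so g(0) = 0.6327 > 0 and g(1) = -0.4033 < 0.
Newton iteration, β⁰ = 0.5:
  β = 0.5000: g = 0.02135, g' = -0.7990 → β = 0.5267
  β = 0.5267: g = 0.00015, g' = -0.7882 → β = 0.5269
Converged at β = 0.5269.
Compositions from xᵢ = zᵢ/(1+β(Kᵢ−1)), yᵢ = Kᵢxᵢ:
  acetone: x = 0.0882, y = 0.3161
  methanol: x = 0.1223, y = 0.3341
  ethylbenzene: x = 0.2511, y = 0.1150
  p-xylene: x = 0.5384, y = 0.2347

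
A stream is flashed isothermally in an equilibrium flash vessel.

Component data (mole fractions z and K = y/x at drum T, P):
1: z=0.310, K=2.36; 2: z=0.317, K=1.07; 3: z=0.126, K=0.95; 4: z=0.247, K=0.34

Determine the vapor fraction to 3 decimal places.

Material balance + equilibrium reduce to Σ zᵢ(Kᵢ−1)/(1+ψ(Kᵢ−1)) = 0.
g(0) = ΣzᵢKᵢ − 1 = 0.274 and g(1) = 1 − Σzᵢ/Kᵢ = -0.287, so a root lies in (0, 1).
Newton–Raphson from ψ = 0.5:
  ψ = 0.500: g = 0.0226, g' = -0.445 → ψ = 0.551
  ψ = 0.551: g = -0.0002, g' = -0.455 → ψ = 0.550
Converged at ψ = 0.550.

ψ = 0.550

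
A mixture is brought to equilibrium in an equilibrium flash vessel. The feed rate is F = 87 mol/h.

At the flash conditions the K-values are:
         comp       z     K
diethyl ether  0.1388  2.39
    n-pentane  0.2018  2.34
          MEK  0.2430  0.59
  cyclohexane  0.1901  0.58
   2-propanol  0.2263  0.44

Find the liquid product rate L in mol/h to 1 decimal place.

L = 65.5 mol/h

Material balance + equilibrium reduce to Σ zᵢ(Kᵢ−1)/(1+V/F(Kᵢ−1)) = 0.
g(0) = ΣzᵢKᵢ − 1 = 0.1571 and g(1) = 1 − Σzᵢ/Kᵢ = -0.3983, so a root lies in (0, 1).
Newton–Raphson from V/F = 0.33:
  V/F = 0.3300: g = -0.04360, g' = -0.5069 → V/F = 0.2440
  V/F = 0.2440: g = 0.00142, g' = -0.5426 → V/F = 0.2466
Converged at V/F = 0.2466.
Then V = V/F·F = 0.2466·87 = 21.5 mol/h and L = F − V = 65.5 mol/h.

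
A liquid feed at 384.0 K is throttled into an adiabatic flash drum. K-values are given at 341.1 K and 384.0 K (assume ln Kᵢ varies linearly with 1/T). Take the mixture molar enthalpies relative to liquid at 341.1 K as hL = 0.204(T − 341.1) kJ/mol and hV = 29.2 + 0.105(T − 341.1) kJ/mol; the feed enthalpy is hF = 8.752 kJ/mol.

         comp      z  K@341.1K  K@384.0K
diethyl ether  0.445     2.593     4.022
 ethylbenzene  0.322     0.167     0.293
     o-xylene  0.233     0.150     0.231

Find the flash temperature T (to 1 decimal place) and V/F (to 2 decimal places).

Adiabatic flash: solve Rachford–Rice at each trial T, then check hF = ψ·hV(T) + (1−ψ)·hL(T).
  T = 341.1 K: K = (2.593, 0.167, 0.150), RR gives ψ = 0.181, H_out = 5.293 kJ/mol
  T = 384.0 K: K = (4.022, 0.293, 0.231), RR gives ψ = 0.423, H_out = 19.305 kJ/mol
  T = 362.6 K: K = (3.273, 0.225, 0.189), RR gives ψ = 0.319, H_out = 13.019 kJ/mol
  T = 351.9 K: K = (2.925, 0.195, 0.169), RR gives ψ = 0.257, H_out = 9.434 kJ/mol
  T = 346.5 K: K = (2.757, 0.181, 0.159), RR gives ψ = 0.221, H_out = 7.445 kJ/mol
  T = 349.2 K: K = (2.840, 0.188, 0.164), RR gives ψ = 0.240, H_out = 8.457 kJ/mol
  T = 350.5 K: K = (2.881, 0.191, 0.166), RR gives ψ = 0.248, H_out = 8.932 kJ/mol
Linear interpolation between T = 349.2 (H_out = 8.457) and T = 350.5 (H_out = 8.932) on hF = 8.752 gives T ≈ 350.0 K, at which ψ = 0.24.

T = 350.0 K, V/F = 0.24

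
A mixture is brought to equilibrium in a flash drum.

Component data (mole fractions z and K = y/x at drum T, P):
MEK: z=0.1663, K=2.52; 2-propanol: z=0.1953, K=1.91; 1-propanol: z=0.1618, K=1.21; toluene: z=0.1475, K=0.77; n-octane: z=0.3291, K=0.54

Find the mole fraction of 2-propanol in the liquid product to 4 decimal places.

x_2-propanol = 0.1199

Iterate (Newton) starting at V/F = 0.45:
  V/F = 0.4500: g = 0.07849, g' = -0.3433 → V/F = 0.6786
  V/F = 0.6786: g = 0.00374, g' = -0.3185 → V/F = 0.6904
Converged at V/F = 0.6904.
Compositions from xᵢ = zᵢ/(1+V/F(Kᵢ−1)), yᵢ = Kᵢxᵢ:
  MEK: x = 0.0811, y = 0.2045
  2-propanol: x = 0.1199, y = 0.2291
  1-propanol: x = 0.1413, y = 0.1710
  toluene: x = 0.1753, y = 0.1350
  n-octane: x = 0.4823, y = 0.2604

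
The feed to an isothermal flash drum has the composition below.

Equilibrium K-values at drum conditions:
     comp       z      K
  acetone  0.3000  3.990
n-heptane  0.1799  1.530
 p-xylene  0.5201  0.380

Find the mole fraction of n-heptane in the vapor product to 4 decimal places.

y_n-heptane = 0.2210

Rachford–Rice: g(V/F) = Σ zᵢ(Kᵢ−1)/(1+V/F(Kᵢ−1)) = 0.
Check two-phase: ΣzᵢKᵢ = 1.6699 > 1 and Σzᵢ/Kᵢ = 1.5615 > 1, so g(0) = 0.6699 > 0 and g(1) = -0.5615 < 0.
Iterate (Newton) starting at V/F = 0.5:
  V/F = 0.5000: g = -0.03244, g' = -0.8824 → V/F = 0.4632
  V/F = 0.4632: g = 0.00025, g' = -0.8976 → V/F = 0.4635
Converged at V/F = 0.4635.
Compositions from xᵢ = zᵢ/(1+V/F(Kᵢ−1)), yᵢ = Kᵢxᵢ:
  acetone: x = 0.1257, y = 0.5017
  n-heptane: x = 0.1444, y = 0.2210
  p-xylene: x = 0.7298, y = 0.2773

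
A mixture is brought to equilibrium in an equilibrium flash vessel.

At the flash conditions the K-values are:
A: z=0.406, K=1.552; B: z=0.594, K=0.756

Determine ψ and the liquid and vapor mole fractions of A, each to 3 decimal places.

ψ = 0.588, x_A = 0.307, y_A = 0.476

Let ψ = V/F and solve Σ zᵢ(Kᵢ−1)/(1+ψ(Kᵢ−1)) = 0.
Check two-phase: ΣzᵢKᵢ = 1.079 > 1 and Σzᵢ/Kᵢ = 1.047 > 1, so g(0) = 0.079 > 0 and g(1) = -0.047 < 0.
Binary case is linear: z₁(K₁−1)(1+ψ(K₂−1)) + z₂(K₂−1)(1+ψ(K₁−1)) = 0
⇒ ψ = [z₁(K₁−1)+z₂(K₂−1)] / [−(K₁−1)(K₂−1)] = 0.0792/0.1347 = 0.588
Compositions from xᵢ = zᵢ/(1+ψ(Kᵢ−1)), yᵢ = Kᵢxᵢ:
  A: x = 0.307, y = 0.476
  B: x = 0.693, y = 0.524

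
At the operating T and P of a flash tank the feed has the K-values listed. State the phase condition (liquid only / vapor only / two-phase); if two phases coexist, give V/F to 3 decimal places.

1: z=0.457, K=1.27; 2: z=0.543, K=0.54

ΣzᵢKᵢ = 0.874; Σzᵢ/Kᵢ = 1.365.
Since ΣzᵢKᵢ < 1 the mixture is below its bubble point — single liquid phase.

liquid only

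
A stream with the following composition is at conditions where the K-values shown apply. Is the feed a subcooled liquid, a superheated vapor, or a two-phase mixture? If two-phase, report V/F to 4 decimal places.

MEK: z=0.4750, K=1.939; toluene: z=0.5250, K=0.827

superheated vapor

ΣzᵢKᵢ = 1.3552; Σzᵢ/Kᵢ = 0.8798.
Since Σzᵢ/Kᵢ < 1 the mixture is above its dew point — single vapor phase.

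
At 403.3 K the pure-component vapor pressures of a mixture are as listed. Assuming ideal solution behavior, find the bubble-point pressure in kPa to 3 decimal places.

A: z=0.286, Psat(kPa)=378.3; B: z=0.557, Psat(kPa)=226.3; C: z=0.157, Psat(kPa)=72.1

Pbub = 245.563 kPa

At the bubble point ψ → 0, so ΣzᵢKᵢ = 1 with Kᵢ = Pᵢˢᵃᵗ/P ⇒ P = ΣzᵢPᵢˢᵃᵗ.
P = 0.286·378.3 + 0.557·226.3 + 0.157·72.1 = 245.563 kPa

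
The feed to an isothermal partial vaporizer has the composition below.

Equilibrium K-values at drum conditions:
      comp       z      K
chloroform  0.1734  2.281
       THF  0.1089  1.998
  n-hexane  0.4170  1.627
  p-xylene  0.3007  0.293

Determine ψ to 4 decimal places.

Let ψ = V/F and solve Σ zᵢ(Kᵢ−1)/(1+ψ(Kᵢ−1)) = 0.
Feasibility: ΣzᵢKᵢ = 1.3797, Σzᵢ/Kᵢ = 1.4131 — both > 1, two phases present.
Newton iteration, ψ⁰ = 0.66:
  ψ = 0.6600: g = -0.02776, g' = -0.7333 → ψ = 0.6221
  ψ = 0.6221: g = -0.00078, g' = -0.6933 → ψ = 0.6210
Converged at ψ = 0.6210.

ψ = 0.6210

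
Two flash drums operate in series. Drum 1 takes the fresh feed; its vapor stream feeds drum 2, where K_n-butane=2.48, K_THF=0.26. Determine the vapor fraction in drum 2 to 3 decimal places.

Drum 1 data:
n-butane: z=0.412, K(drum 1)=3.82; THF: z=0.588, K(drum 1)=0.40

Drum 1:
Material balance + equilibrium reduce to Σ zᵢ(Kᵢ−1)/(1+ψ₁(Kᵢ−1)) = 0.
Feasibility: ΣzᵢKᵢ = 1.809, Σzᵢ/Kᵢ = 1.578 — both > 1, two phases present.
Iterate (Newton) starting at ψ₁ = 0.5:
  ψ₁ = 0.500: g = -0.0219, g' = -0.996 → ψ₁ = 0.478
Converged at ψ₁ = 0.478.
Drum-1 compositions:
  n-butane: x = 0.175, y = 0.670
  THF: x = 0.825, y = 0.330
Drum-2 feed = drum-1 vapor: z₂ = (0.6702, 0.3298).
Drum 2:
Binary case is linear: z₁(K₁−1)(1+ψ₂(K₂−1)) + z₂(K₂−1)(1+ψ₂(K₁−1)) = 0
⇒ ψ₂ = [z₁(K₁−1)+z₂(K₂−1)] / [−(K₁−1)(K₂−1)] = 0.7478/1.0952 = 0.683
  n-butane: x = 0.333, y = 0.827
  THF: x = 0.667, y = 0.173

V/F (drum 2) = 0.683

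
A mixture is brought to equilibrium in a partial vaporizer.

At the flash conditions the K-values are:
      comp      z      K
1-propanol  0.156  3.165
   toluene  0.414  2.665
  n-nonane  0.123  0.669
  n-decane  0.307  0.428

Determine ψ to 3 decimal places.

Newton iteration, ψ⁰ = 0.5:
  ψ = 0.500: g = 0.2436, g' = -0.727 → ψ = 0.835
  ψ = 0.835: g = 0.0161, g' = -0.688 → ψ = 0.859
  ψ = 0.859: g = -0.0001, g' = -0.698 → ψ = 0.858
Converged at ψ = 0.858.

ψ = 0.858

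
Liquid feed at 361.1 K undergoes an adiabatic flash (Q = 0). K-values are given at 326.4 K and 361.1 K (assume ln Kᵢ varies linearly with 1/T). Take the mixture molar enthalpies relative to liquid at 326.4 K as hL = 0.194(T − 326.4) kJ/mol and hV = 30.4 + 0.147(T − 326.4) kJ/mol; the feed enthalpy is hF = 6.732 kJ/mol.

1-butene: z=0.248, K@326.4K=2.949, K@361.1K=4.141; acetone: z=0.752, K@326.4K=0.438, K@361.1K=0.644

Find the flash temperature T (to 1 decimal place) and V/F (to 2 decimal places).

T = 336.5 K, V/F = 0.16

Adiabatic flash: solve Rachford–Rice at each trial T, then check hF = ψ·hV(T) + (1−ψ)·hL(T).
  T = 326.4 K: K = (2.949, 0.438), RR gives ψ = 0.055, H_out = 1.685 kJ/mol
  T = 361.1 K: K = (4.141, 0.644), RR gives ψ = 0.457, H_out = 19.885 kJ/mol
  T = 343.8 K: K = (3.526, 0.537), RR gives ψ = 0.238, H_out = 10.401 kJ/mol
  T = 335.1 K: K = (3.232, 0.486), RR gives ψ = 0.146, H_out = 6.057 kJ/mol
  T = 339.5 K: K = (3.380, 0.511), RR gives ψ = 0.191, H_out = 8.245 kJ/mol
  T = 337.3 K: K = (3.306, 0.499), RR gives ψ = 0.168, H_out = 7.150 kJ/mol
Linear interpolation between T = 335.1 (H_out = 6.057) and T = 337.3 (H_out = 7.150) on hF = 6.732 gives T ≈ 336.5 K, at which ψ = 0.16.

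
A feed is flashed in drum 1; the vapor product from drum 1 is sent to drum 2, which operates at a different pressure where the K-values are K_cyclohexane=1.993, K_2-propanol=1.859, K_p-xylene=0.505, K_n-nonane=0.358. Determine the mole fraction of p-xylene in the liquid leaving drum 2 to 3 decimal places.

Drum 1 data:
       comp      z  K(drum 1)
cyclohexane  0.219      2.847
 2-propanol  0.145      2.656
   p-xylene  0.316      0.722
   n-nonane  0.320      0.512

Drum 1:
Rachford–Rice: g(ψ₁) = Σ zᵢ(Kᵢ−1)/(1+ψ₁(Kᵢ−1)) = 0.
Check two-phase: ΣzᵢKᵢ = 1.401 > 1 and Σzᵢ/Kᵢ = 1.194 > 1, so g(0) = 0.401 > 0 and g(1) = -0.194 < 0.
Newton iteration, ψ₁⁰ = 0.61:
  ψ₁ = 0.610: g = -0.0185, g' = -0.454 → ψ₁ = 0.569
  ψ₁ = 0.569: g = 0.0002, g' = -0.463 → ψ₁ = 0.570
Converged at ψ₁ = 0.570.
Drum-1 compositions:
  cyclohexane: x = 0.107, y = 0.304
  2-propanol: x = 0.075, y = 0.198
  p-xylene: x = 0.375, y = 0.271
  n-nonane: x = 0.443, y = 0.227
Drum-2 feed = drum-1 vapor: z₂ = (0.3038, 0.1982, 0.2711, 0.2269).
Drum 2:
Rachford–Rice: g(ψ₂) = Σ zᵢ(Kᵢ−1)/(1+ψ₂(Kᵢ−1)) = 0.
Feasibility: ΣzᵢKᵢ = 1.192, Σzᵢ/Kᵢ = 1.430 — both > 1, two phases present.
Newton iteration, ψ₂⁰ = 0.5:
  ψ₂ = 0.500: g = -0.0722, g' = -0.525 → ψ₂ = 0.363
  ψ₂ = 0.363: g = -0.0018, g' = -0.505 → ψ₂ = 0.359
Converged at ψ₂ = 0.359.
  cyclohexane: x = 0.224, y = 0.446
  2-propanol: x = 0.151, y = 0.282
  p-xylene: x = 0.330, y = 0.166
  n-nonane: x = 0.295, y = 0.106

x_p-xylene (drum 2) = 0.330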